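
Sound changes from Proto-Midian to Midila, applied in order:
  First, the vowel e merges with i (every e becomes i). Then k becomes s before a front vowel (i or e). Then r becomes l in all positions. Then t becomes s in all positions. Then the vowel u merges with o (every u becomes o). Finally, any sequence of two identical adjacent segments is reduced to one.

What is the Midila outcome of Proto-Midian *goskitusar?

Midila: start from *goskitusar.
  rule 1: no change — goskitusar
  rule 2 (palatalisation): goskitusar → gossitusar
  rule 3 (unconditioned shift): gossitusar → gossitusal
  rule 4 (unconditioned shift): gossitusal → gossisusal
  rule 5 (vowel merger): gossisusal → gossisosal
  rule 6 (degemination): gossisosal → gosisosal
  ⇒ Midila gosisosal

gosisosal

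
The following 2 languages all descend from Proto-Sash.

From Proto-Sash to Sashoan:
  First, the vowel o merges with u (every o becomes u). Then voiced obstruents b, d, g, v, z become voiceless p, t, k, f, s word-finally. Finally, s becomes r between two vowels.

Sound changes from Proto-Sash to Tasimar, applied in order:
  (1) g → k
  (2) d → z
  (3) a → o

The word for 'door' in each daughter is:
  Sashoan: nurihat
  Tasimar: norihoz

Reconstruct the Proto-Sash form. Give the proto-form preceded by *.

*norihad

Position 7: Sashoan has t, Tasimar has z. Taking the neighbouring segments as reconstructed: Sashoan t could go back to *t or *d; Tasimar z could go back to *d or *z — the one source consistent with every daughter is *d.
Position 6: Sashoan has a, Tasimar has o. Sashoan preserves a here (none of its changes turn any other segment into a), so the proto-segment is *a.
Position 2: Sashoan has u, Tasimar has o. Taking the neighbouring segments as reconstructed: Sashoan u could go back to *o or *u; Tasimar o could go back to *a or *o — the one source consistent with every daughter is *o.
This points to *norihad. Verify forward in each daughter:
Sashoan: start from *norihad.
  rule 1 (vowel merger): norihad → nurihad
  rule 2 (final devoicing): nurihad → nurihat
  rule 3: no change — nurihat
  ⇒ Sashoan nurihat
Tasimar: *norihad > norihaz > norihoz  (by unconditioned shift, vowel merger)
*norihad is the unique common source.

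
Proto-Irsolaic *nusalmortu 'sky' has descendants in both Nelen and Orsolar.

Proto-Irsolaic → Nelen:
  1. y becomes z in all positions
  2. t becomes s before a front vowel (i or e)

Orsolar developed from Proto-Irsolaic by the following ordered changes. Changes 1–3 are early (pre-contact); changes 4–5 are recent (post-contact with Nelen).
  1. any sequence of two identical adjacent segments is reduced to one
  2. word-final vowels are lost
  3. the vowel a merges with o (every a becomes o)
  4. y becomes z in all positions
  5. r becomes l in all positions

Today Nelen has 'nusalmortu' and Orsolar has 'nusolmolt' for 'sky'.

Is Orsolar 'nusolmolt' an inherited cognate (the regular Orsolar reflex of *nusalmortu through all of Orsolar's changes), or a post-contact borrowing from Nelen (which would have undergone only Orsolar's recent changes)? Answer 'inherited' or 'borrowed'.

If inherited, *nusalmortu would pass through all of Orsolar's changes:
Orsolar: start from *nusalmortu.
  rule 1: no change — nusalmortu
  rule 2 (apocope): nusalmortu → nusalmort
  rule 3 (vowel merger): nusalmort → nusolmort
  rule 4: no change — nusolmort
  rule 5 (unconditioned shift): nusolmort → nusolmolt
  ⇒ Orsolar nusolmolt
If borrowed from Nelen 'nusalmortu' after the early changes, it would undergo only the recent ones:
  rule 4 (unconditioned shift): no change (nusalmortu)
  rule 5 (unconditioned shift): nusalmortu → nusalmoltu
  ⇒ as a loan: nusalmoltu
Orsolar 'nusolmolt' matches the inherited outcome exactly, so it is an inherited cognate, not a loan.

inherited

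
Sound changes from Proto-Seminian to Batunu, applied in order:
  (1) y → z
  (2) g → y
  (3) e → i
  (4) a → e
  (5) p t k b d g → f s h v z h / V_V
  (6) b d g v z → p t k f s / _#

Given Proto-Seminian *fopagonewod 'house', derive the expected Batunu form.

Batunu: start from *fopagonewod.
  rule 1: no change — fopagonewod
  rule 2 (unconditioned shift): fopagonewod → fopayonewod
  rule 3 (vowel merger): fopayonewod → fopayoniwod
  rule 4 (vowel merger): fopayoniwod → fopeyoniwod
  rule 5 (intervocalic lenition): fopeyoniwod → fofeyoniwod
  rule 6 (final devoicing): fofeyoniwod → fofeyoniwot
  ⇒ Batunu fofeyoniwot

fofeyoniwot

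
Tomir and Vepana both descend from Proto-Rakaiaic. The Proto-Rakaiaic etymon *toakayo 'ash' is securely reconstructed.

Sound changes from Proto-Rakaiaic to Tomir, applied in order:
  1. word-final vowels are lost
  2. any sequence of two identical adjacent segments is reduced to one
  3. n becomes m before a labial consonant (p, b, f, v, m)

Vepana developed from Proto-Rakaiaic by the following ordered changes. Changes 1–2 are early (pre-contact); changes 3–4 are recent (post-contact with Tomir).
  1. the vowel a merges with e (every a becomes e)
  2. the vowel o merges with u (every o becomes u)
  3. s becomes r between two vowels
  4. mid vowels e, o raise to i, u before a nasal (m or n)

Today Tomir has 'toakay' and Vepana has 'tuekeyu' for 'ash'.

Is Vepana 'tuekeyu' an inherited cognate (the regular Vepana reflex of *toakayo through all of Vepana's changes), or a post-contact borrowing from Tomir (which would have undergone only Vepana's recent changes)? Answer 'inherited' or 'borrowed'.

inherited

If inherited, *toakayo would pass through all of Vepana's changes:
Vepana: start from *toakayo.
  rule 1 (vowel merger): toakayo → toekeyo
  rule 2 (vowel merger): toekeyo → tuekeyu
  rule 3: no change — tuekeyu
  rule 4: no change — tuekeyu
  ⇒ Vepana tuekeyu
If borrowed from Tomir 'toakay' after the early changes, it would undergo only the recent ones:
  rule 3 (rhotacism): no change (toakay)
  rule 4 (pre-nasal raising): no change (toakay)
  ⇒ as a loan: toakay
Vepana 'tuekeyu' matches the inherited outcome exactly, so it is an inherited cognate, not a loan.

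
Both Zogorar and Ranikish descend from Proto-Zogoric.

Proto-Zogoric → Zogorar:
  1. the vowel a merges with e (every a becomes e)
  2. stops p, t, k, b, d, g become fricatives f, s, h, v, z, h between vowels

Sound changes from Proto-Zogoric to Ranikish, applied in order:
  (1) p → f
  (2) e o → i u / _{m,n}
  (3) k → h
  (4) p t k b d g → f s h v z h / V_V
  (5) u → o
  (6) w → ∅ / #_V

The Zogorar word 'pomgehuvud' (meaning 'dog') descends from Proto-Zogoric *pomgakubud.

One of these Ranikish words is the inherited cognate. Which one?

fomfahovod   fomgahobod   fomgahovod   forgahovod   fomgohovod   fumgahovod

fomgahovod

Ranikish: *pomgakubud > fomgakubud > fumgakubud > fumgahubud > fumgahuvud > fomgahovod  (by unconditioned shift, pre-nasal raising, unconditioned shift, intervocalic lenition, vowel merger)
The other candidates each miss or misapply at least one Ranikish change.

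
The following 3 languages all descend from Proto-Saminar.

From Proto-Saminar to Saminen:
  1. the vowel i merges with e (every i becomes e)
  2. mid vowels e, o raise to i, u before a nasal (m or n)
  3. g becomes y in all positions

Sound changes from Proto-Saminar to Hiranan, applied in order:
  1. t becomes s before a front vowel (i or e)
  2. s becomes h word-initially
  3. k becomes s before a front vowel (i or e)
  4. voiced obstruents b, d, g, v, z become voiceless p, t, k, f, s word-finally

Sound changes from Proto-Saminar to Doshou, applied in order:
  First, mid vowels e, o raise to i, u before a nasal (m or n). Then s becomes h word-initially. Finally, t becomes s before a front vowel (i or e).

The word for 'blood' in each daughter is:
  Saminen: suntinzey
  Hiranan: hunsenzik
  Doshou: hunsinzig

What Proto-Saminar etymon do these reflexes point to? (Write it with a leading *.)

Position 5: Saminen has i, Hiranan has e, Doshou has i. Hiranan preserves e here (none of its changes turn any other segment into e), so the proto-segment is *e.
Position 8: Saminen has e, Hiranan has i, Doshou has i. Hiranan preserves i here (none of its changes turn any other segment into i), so the proto-segment is *i.
Verify the candidate proto-form against each daughter:
Saminen: *suntenzig > suntenzeg > suntinzeg > suntinzey  (by vowel merger, pre-nasal raising, unconditioned shift)
Hiranan: *suntenzig
  suntenzig → sunsenzig   [palatalisation]
  sunsenzig → hunsenzig   [debuccalisation]
  hunsenzig (rule 3 does not apply)
  hunsenzig → hunsenzik   [final devoicing]
  giving Hiranan hunsenzik.
Doshou: *suntenzig > suntinzig > huntinzig > hunsinzig  (by pre-nasal raising, debuccalisation, palatalisation)
*suntenzig is the unique common source.

*suntenzig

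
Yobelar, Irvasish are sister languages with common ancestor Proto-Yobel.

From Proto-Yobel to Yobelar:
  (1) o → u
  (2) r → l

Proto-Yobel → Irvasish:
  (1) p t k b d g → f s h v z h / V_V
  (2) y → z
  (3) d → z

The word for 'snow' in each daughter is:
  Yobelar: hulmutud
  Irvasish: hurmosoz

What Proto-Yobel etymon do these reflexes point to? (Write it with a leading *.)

Position 8: Yobelar has d, Irvasish has z. Yobelar preserves d here (none of its changes turn any other segment into d), so the proto-segment is *d.
Position 3: Yobelar has l, Irvasish has r. Irvasish preserves r here (none of its changes turn any other segment into r), so the proto-segment is *r.
Position 7: Yobelar has u, Irvasish has o. Irvasish preserves o here (none of its changes turn any other segment into o), so the proto-segment is *o.
This points to *hurmotod. Verify forward in each daughter:
Yobelar: *hurmotod
  hurmotod → hurmutud   [vowel merger]
  hurmutud → hulmutud   [unconditioned shift]
  giving Yobelar hulmutud.
Irvasish: *hurmotod > hurmosod > hurmosoz  (by intervocalic lenition, unconditioned shift)
Only *hurmotod yields all of Yobelar hulmutud, Irvasish hurmosoz.

*hurmotod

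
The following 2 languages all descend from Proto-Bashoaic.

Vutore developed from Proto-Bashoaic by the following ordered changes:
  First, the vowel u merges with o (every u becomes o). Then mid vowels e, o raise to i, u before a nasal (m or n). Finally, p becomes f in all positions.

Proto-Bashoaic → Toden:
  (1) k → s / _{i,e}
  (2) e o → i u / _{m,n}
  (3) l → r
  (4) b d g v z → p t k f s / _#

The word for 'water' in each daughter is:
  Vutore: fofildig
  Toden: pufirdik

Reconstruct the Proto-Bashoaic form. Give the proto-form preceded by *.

*pufildig

Position 5: Vutore has l, Toden has r. Vutore preserves l here (none of its changes turn any other segment into l), so the proto-segment is *l.
Position 1: Vutore has f, Toden has p. Taking the neighbouring segments as reconstructed: Vutore f could go back to *p or *f; Toden p can only go back to *p — the one source consistent with every daughter is *p.
Position 8: Vutore has g, Toden has k. Vutore preserves g here (none of its changes turn any other segment into g), so the proto-segment is *g.
Continuing position by position gives *pufildig; check it forward:
Vutore: start from *pufildig.
  rule 1 (vowel merger): pufildig → pofildig
  rule 2: no change — pofildig
  rule 3 (unconditioned shift): pofildig → fofildig
  ⇒ Vutore fofildig
Toden: *pufildig
  pufildig (rule 1 does not apply)
  pufildig (rule 2 does not apply)
  pufildig → pufirdig   [unconditioned shift]
  pufirdig → pufirdik   [final devoicing]
  giving Toden pufirdik.
*pufildig is the unique common source.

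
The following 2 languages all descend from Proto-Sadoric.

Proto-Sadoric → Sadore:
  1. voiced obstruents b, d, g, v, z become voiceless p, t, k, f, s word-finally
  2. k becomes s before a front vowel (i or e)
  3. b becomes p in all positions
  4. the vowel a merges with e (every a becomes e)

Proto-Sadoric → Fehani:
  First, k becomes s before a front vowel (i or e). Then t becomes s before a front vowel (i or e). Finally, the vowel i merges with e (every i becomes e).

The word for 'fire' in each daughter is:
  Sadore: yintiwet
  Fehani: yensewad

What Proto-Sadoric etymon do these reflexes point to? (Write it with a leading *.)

Position 7: Sadore has e, Fehani has a. Fehani preserves a here (none of its changes turn any other segment into a), so the proto-segment is *a.
Position 5: Sadore has i, Fehani has e. Sadore preserves i here (none of its changes turn any other segment into i), so the proto-segment is *i.
Position 8: Sadore has t, Fehani has d. Fehani preserves d here (none of its changes turn any other segment into d), so the proto-segment is *d.
Verify the candidate proto-form against each daughter:
Sadore: *yintiwad > yintiwat > yintiwet  (by final devoicing, vowel merger)
Fehani: start from *yintiwad.
  rule 1: no change — yintiwad
  rule 2 (palatalisation): yintiwad → yinsiwad
  rule 3 (vowel merger): yinsiwad → yensewad
  ⇒ Fehani yensewad
No other proto-form is consistent with every reflex, so the reconstruction is *yintiwad.

*yintiwad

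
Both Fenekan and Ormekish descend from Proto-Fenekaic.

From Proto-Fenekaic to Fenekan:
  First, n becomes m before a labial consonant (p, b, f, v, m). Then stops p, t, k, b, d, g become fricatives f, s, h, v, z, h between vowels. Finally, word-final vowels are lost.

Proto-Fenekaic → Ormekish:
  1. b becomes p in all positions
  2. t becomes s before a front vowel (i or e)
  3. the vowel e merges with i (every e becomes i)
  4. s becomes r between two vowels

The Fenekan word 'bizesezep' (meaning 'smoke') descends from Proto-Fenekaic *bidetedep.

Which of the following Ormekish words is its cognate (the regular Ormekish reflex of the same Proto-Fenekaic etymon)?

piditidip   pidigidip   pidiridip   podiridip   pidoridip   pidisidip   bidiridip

Ormekish: start from *bidetedep.
  rule 1 (unconditioned shift): bidetedep → pidetedep
  rule 2 (palatalisation): pidetedep → pidesedep
  rule 3 (vowel merger): pidesedep → pidisidip
  rule 4 (rhotacism): pidisidip → pidiridip
  ⇒ Ormekish pidiridip
Among the options, 'pidiridip' alone shows every Ormekish change applied in order.

pidiridip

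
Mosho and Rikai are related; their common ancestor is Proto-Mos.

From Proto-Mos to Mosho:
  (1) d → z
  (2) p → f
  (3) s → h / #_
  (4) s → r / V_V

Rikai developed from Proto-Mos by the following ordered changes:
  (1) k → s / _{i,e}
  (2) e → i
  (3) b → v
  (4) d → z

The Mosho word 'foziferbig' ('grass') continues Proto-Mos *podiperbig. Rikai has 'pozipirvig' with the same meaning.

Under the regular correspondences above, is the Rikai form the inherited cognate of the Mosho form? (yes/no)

yes

Derive the expected Rikai reflex of *podiperbig:
Rikai: *podiperbig > podipirbig > podipirvig > pozipirvig  (by vowel merger, unconditioned shift, unconditioned shift)
Rikai 'pozipirvig' matches the regular reflex exactly, so the pair is cognate.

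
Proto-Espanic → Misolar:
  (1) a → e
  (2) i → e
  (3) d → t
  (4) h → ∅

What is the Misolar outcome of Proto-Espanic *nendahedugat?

Misolar: *nendahedugat > nendeheduget > nentehetuget > nenteetuget  (by vowel merger, unconditioned shift, h-loss)

nenteetuget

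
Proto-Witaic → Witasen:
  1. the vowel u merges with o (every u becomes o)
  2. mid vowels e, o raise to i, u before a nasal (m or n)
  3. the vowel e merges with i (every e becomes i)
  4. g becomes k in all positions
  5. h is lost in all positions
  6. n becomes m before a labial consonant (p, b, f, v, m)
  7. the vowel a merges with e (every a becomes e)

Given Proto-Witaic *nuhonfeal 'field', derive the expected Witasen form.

Witasen: *nuhonfeal > nohonfeal > nohunfeal > nohunfial > nounfial > noumfial > noumfiel  (by vowel merger, pre-nasal raising, vowel merger, h-loss, nasal place assimilation, vowel merger)

noumfiel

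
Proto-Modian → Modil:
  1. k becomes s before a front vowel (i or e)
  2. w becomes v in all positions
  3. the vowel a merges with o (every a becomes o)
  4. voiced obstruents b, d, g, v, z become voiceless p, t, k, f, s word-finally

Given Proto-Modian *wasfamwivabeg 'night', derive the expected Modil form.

vosfomvivobek

Modil: start from *wasfamwivabeg.
  rule 1: no change — wasfamwivabeg
  rule 2 (unconditioned shift): wasfamwivabeg → vasfamvivabeg
  rule 3 (vowel merger): vasfamvivabeg → vosfomvivobeg
  rule 4 (final devoicing): vosfomvivobeg → vosfomvivobek
  ⇒ Modil vosfomvivobek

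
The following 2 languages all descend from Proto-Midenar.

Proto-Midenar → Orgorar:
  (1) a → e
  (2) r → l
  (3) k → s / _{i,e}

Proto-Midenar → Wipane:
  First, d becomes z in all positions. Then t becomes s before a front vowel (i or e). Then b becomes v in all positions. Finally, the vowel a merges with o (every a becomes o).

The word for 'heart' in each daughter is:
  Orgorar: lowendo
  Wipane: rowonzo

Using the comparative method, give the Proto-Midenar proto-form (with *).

*rowando

Position 1: Orgorar has l, Wipane has r. Wipane preserves r here (none of its changes turn any other segment into r), so the proto-segment is *r.
Position 4: Orgorar has e, Wipane has o. Taking the neighbouring segments as reconstructed: Orgorar e could go back to *a or *e; Wipane o could go back to *a or *o — the one source consistent with every daughter is *a.
Position 6: Orgorar has d, Wipane has z. Orgorar preserves d here (none of its changes turn any other segment into d), so the proto-segment is *d.
Verify the candidate proto-form against each daughter:
Orgorar: start from *rowando.
  rule 1 (vowel merger): rowando → rowendo
  rule 2 (unconditioned shift): rowendo → lowendo
  rule 3: no change — lowendo
  ⇒ Orgorar lowendo
Wipane: *rowando
  rowando → rowanzo   [unconditioned shift]
  rowanzo (rule 2 does not apply)
  rowanzo (rule 3 does not apply)
  rowanzo → rowonzo   [vowel merger]
  giving Wipane rowonzo.
Only *rowando yields all of Orgorar lowendo, Wipane rowonzo.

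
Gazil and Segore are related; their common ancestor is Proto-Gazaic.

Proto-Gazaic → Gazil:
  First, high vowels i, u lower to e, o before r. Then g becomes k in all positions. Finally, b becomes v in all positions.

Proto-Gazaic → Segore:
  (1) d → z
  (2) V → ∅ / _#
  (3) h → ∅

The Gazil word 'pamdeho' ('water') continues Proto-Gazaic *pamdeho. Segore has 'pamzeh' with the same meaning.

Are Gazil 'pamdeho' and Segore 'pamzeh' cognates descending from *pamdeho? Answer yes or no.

no

Derive the expected Segore reflex of *pamdeho:
Segore: start from *pamdeho.
  rule 1 (unconditioned shift): pamdeho → pamzeho
  rule 2 (apocope): pamzeho → pamzeh
  rule 3 (h-loss): pamzeh → pamze
  ⇒ Segore pamze
The regular Segore reflex would be 'pamze', but the attested form is 'pamzeh'. The correspondence is irregular, so they are not cognates (the Segore form has a different source).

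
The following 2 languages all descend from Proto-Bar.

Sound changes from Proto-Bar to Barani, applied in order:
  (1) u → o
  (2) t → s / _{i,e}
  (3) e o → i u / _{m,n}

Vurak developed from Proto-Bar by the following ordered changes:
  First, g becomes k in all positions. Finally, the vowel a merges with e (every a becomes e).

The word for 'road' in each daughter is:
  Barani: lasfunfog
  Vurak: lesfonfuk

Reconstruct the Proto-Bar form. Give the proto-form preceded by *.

Position 5: Barani has u, Vurak has o. Vurak preserves o here (none of its changes turn any other segment into o), so the proto-segment is *o.
Position 9: Barani has g, Vurak has k. Barani preserves g here (none of its changes turn any other segment into g), so the proto-segment is *g.
Continuing position by position gives *lasfonfug; check it forward:
Barani: *lasfonfug > lasfonfog > lasfunfog  (by vowel merger, pre-nasal raising)
Vurak: *lasfonfug > lasfonfuk > lesfonfuk  (by unconditioned shift, vowel merger)
No other proto-form is consistent with every reflex, so the reconstruction is *lasfonfug.

*lasfonfug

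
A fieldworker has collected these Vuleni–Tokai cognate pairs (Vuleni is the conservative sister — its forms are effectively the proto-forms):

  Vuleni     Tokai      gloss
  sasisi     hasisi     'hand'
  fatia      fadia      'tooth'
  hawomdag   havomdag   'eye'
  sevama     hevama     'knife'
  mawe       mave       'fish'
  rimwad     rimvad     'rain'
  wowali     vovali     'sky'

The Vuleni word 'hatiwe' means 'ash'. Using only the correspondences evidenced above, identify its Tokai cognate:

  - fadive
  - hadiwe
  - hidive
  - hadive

hadive

fatia ~ fadia — Vuleni t corresponds to Tokai d between vowels (before a front vowel).
mawe ~ mave — Vuleni w corresponds to Tokai v between vowels (before a front vowel).
Applying these to Vuleni 'hatiwe':
  hatiwe → hadiwe   (t→d between vowels (before a front vowel))
  hadiwe → hadive   (w→v between vowels (before a front vowel))
So the Tokai cognate is 'hadive'.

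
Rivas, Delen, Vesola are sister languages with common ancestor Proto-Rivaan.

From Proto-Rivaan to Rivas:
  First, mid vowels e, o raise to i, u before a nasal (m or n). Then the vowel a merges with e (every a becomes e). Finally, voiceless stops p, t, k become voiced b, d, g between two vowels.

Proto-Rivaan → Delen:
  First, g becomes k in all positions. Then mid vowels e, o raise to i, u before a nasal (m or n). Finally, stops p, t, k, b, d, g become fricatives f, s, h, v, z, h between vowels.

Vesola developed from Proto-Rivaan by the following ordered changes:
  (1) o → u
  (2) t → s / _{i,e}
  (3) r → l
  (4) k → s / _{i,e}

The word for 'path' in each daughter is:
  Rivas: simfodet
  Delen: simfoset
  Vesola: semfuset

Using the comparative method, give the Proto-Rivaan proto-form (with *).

*semfotet

Position 6: Rivas has d, Delen has s, Vesola has s. Taking the neighbouring segments as reconstructed: Rivas d could go back to *t or *d; Delen s could go back to *t or *s; Vesola s could go back to *t or *k or *s — the one source consistent with every daughter is *t.
Position 5: Rivas has o, Delen has o, Vesola has u. Rivas preserves o here (none of its changes turn any other segment into o), so the proto-segment is *o.
Position 2: Rivas has i, Delen has i, Vesola has e. Vesola preserves e here (none of its changes turn any other segment into e), so the proto-segment is *e.
Verify the candidate proto-form against each daughter:
Rivas: *semfotet > simfotet > simfodet  (by pre-nasal raising, intervocalic voicing)
Delen: start from *semfotet.
  rule 1: no change — semfotet
  rule 2 (pre-nasal raising): semfotet → simfotet
  rule 3 (intervocalic lenition): simfotet → simfoset
  ⇒ Delen simfoset
Vesola: start from *semfotet.
  rule 1 (vowel merger): semfotet → semfutet
  rule 2 (palatalisation): semfutet → semfuset
  rule 3: no change — semfuset
  rule 4: no change — semfuset
  ⇒ Vesola semfuset
No other proto-form is consistent with every reflex, so the reconstruction is *semfotet.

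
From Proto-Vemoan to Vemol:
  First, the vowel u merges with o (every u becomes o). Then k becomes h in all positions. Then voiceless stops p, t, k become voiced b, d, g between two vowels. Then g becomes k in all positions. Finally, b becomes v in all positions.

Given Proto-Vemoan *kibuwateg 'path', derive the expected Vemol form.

hivowadek

Vemol: *kibuwateg
  kibuwateg → kibowateg   [vowel merger]
  kibowateg → hibowateg   [unconditioned shift]
  hibowateg → hibowadeg   [intervocalic voicing]
  hibowadeg → hibowadek   [unconditioned shift]
  hibowadek → hivowadek   [unconditioned shift]
  giving Vemol hivowadek.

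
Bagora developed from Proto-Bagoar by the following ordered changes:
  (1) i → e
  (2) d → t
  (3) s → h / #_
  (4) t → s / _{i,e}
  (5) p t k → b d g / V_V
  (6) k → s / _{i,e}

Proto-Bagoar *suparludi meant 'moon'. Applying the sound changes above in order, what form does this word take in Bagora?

hubarluse

Bagora: start from *suparludi.
  rule 1 (vowel merger): suparludi → suparlude
  rule 2 (unconditioned shift): suparlude → suparlute
  rule 3 (debuccalisation): suparlute → huparlute
  rule 4 (palatalisation): huparlute → huparluse
  rule 5 (intervocalic voicing): huparluse → hubarluse
  rule 6: no change — hubarluse
  ⇒ Bagora hubarluse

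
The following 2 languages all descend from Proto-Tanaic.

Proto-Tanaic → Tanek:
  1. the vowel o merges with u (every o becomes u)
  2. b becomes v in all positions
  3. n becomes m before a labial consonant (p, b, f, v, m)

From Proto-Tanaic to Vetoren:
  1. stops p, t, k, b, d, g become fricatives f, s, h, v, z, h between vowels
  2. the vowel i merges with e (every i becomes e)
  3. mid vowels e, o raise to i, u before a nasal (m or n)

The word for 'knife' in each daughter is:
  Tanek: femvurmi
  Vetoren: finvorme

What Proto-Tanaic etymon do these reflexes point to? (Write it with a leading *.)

Position 2: Tanek has e, Vetoren has i. Tanek preserves e here (none of its changes turn any other segment into e), so the proto-segment is *e.
Position 8: Tanek has i, Vetoren has e. Tanek preserves i here (none of its changes turn any other segment into i), so the proto-segment is *i.
Verify the candidate proto-form against each daughter:
Tanek: *fenvormi
  fenvormi → fenvurmi   [vowel merger]
  fenvurmi (rule 2 does not apply)
  fenvurmi → femvurmi   [nasal place assimilation]
  giving Tanek femvurmi.
Vetoren: start from *fenvormi.
  rule 1: no change — fenvormi
  rule 2 (vowel merger): fenvormi → fenvorme
  rule 3 (pre-nasal raising): fenvorme → finvorme
  ⇒ Vetoren finvorme
*fenvormi is the unique common source.

*fenvormi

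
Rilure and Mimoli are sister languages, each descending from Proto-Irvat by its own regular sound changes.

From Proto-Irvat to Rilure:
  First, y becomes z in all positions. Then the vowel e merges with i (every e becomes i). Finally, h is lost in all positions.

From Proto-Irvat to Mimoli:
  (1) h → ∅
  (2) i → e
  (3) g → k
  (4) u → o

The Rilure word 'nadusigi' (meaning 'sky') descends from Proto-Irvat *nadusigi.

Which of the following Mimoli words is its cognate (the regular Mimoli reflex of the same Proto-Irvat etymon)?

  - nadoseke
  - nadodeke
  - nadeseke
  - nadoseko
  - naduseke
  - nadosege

Mimoli: *nadusigi > nadusege > naduseke > nadoseke  (by vowel merger, unconditioned shift, vowel merger)

nadoseke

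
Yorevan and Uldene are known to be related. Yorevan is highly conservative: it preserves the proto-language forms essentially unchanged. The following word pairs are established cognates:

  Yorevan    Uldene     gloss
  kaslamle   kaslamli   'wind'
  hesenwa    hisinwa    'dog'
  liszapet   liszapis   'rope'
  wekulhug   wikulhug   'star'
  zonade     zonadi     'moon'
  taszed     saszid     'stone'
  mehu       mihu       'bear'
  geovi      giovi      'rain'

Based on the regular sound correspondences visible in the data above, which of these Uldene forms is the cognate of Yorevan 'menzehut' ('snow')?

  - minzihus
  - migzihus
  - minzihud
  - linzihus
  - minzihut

minzihus

hesenwa ~ hisinwa — Yorevan e corresponds to Uldene i after a consonant, before a nasal.
hesenwa ~ hisinwa, liszapet ~ liszapis — Yorevan e corresponds to Uldene i after a consonant, before a consonant other than r, m, n, p, b, f, v.
liszapet ~ liszapis — Yorevan t corresponds to Uldene s word-finally.
Applying these to Yorevan 'menzehut':
  menzehut → minzehut   (e→i after a consonant, before a nasal)
  minzehut → minzihut   (e→i after a consonant, before a consonant other than r, m, n, p, b, f, v)
  minzihut → minzihus   (t→s word-finally)
So the Uldene cognate is 'minzihus'.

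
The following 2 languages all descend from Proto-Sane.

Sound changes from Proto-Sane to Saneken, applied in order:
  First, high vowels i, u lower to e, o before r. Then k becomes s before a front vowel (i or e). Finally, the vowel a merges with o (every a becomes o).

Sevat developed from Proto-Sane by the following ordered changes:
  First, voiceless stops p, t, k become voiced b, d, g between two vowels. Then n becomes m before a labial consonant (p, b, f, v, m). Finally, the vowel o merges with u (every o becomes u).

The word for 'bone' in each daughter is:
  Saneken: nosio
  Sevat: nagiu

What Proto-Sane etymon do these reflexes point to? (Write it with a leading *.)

Position 5: Saneken has o, Sevat has u. Taking the neighbouring segments as reconstructed: Saneken o could go back to *a or *o; Sevat u could go back to *o or *u — the one source consistent with every daughter is *o.
Position 3: Saneken has s, Sevat has g. Taking the neighbouring segments as reconstructed: Saneken s could go back to *k or *s; Sevat g could go back to *k or *g — the one source consistent with every daughter is *k.
Verify the candidate proto-form against each daughter:
Saneken: *nakio > nasio > nosio  (by palatalisation, vowel merger)
Sevat: *nakio
  nakio → nagio   [intervocalic voicing]
  nagio (rule 2 does not apply)
  nagio → nagiu   [vowel merger]
  giving Sevat nagiu.
*nakio is the unique common source.

*nakio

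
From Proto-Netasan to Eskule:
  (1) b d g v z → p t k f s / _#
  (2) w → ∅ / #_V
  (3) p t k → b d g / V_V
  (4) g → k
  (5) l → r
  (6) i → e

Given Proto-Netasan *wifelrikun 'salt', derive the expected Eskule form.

Eskule: start from *wifelrikun.
  rule 1: no change — wifelrikun
  rule 2 (glide loss): wifelrikun → ifelrikun
  rule 3 (intervocalic voicing): ifelrikun → ifelrigun
  rule 4 (unconditioned shift): ifelrigun → ifelrikun
  rule 5 (unconditioned shift): ifelrikun → iferrikun
  rule 6 (vowel merger): iferrikun → eferrekun
  ⇒ Eskule eferrekun

eferrekun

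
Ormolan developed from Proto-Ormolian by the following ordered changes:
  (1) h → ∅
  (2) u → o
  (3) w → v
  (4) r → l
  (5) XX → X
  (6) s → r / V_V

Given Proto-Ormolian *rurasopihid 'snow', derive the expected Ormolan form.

lolaropid

Ormolan: start from *rurasopihid.
  rule 1 (h-loss): rurasopihid → rurasopiid
  rule 2 (vowel merger): rurasopiid → rorasopiid
  rule 3: no change — rorasopiid
  rule 4 (unconditioned shift): rorasopiid → lolasopiid
  rule 5 (degemination): lolasopiid → lolasopid
  rule 6 (rhotacism): lolasopid → lolaropid
  ⇒ Ormolan lolaropid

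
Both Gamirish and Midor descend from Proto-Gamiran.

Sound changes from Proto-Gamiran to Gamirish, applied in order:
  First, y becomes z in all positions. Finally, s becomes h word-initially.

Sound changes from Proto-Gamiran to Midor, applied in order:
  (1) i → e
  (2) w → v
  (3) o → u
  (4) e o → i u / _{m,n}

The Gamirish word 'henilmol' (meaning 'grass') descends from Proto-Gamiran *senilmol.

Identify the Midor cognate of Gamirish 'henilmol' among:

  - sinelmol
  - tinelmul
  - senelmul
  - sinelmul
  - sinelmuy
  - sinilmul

Midor: *senilmol
  senilmol → senelmol   [vowel merger]
  senelmol (rule 2 does not apply)
  senelmol → senelmul   [vowel merger]
  senelmul → sinelmul   [pre-nasal raising]
  giving Midor sinelmul.
Among the options, 'sinelmul' alone shows every Midor change applied in order.

sinelmul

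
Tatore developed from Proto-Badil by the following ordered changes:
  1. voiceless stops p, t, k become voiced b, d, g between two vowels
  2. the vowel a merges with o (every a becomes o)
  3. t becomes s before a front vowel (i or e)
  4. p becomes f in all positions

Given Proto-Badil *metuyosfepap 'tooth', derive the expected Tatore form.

meduyosfebof

Tatore: start from *metuyosfepap.
  rule 1 (intervocalic voicing): metuyosfepap → meduyosfebap
  rule 2 (vowel merger): meduyosfebap → meduyosfebop
  rule 3: no change — meduyosfebop
  rule 4 (unconditioned shift): meduyosfebop → meduyosfebof
  ⇒ Tatore meduyosfebof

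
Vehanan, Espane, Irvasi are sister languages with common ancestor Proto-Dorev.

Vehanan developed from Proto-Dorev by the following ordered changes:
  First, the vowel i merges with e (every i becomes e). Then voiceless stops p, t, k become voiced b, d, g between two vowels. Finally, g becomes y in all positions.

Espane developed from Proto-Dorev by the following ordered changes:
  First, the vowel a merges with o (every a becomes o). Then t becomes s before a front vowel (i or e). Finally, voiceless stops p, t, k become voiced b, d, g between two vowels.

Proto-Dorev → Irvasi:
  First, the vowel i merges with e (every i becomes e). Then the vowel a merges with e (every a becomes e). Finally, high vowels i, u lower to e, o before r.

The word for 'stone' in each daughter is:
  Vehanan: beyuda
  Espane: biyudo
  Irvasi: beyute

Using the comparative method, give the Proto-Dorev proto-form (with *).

*biyuta

Position 2: Vehanan has e, Espane has i, Irvasi has e. Espane preserves i here (none of its changes turn any other segment into i), so the proto-segment is *i.
Position 6: Vehanan has a, Espane has o, Irvasi has e. Vehanan preserves a here (none of its changes turn any other segment into a), so the proto-segment is *a.
Position 5: Vehanan has d, Espane has d, Irvasi has t. Irvasi preserves t here (none of its changes turn any other segment into t), so the proto-segment is *t.
This points to *biyuta. Verify forward in each daughter:
Vehanan: start from *biyuta.
  rule 1 (vowel merger): biyuta → beyuta
  rule 2 (intervocalic voicing): beyuta → beyuda
  rule 3: no change — beyuda
  ⇒ Vehanan beyuda
Espane: *biyuta > biyuto > biyudo  (by vowel merger, intervocalic voicing)
Irvasi: *biyuta > beyuta > beyute  (by vowel merger, vowel merger)
*biyuta is the unique common source.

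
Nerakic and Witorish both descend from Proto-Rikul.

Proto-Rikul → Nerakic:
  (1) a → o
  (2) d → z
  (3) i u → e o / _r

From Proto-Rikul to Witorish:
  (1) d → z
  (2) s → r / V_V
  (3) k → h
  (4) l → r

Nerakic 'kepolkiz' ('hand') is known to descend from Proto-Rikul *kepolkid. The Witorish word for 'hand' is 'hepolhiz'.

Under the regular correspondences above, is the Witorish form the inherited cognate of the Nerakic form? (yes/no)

Derive the expected Witorish reflex of *kepolkid:
Witorish: *kepolkid
  kepolkid → kepolkiz   [unconditioned shift]
  kepolkiz (rule 2 does not apply)
  kepolkiz → hepolhiz   [unconditioned shift]
  hepolhiz → heporhiz   [unconditioned shift]
  giving Witorish heporhiz.
The regular Witorish reflex would be 'heporhiz', but the attested form is 'hepolhiz'. The correspondence is irregular, so they are not cognates (the Witorish form has a different source).

no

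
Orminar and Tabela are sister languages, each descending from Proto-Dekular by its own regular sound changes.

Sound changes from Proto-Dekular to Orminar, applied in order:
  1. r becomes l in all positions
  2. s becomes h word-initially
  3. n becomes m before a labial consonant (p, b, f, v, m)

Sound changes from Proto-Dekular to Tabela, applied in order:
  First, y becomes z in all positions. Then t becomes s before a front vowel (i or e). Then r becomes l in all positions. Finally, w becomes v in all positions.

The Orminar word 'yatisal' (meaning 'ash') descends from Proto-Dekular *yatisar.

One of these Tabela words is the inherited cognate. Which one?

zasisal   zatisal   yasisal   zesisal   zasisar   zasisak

zasisal

Tabela: *yatisar
  yatisar → zatisar   [unconditioned shift]
  zatisar → zasisar   [palatalisation]
  zasisar → zasisal   [unconditioned shift]
  zasisal (rule 4 does not apply)
  giving Tabela zasisal.
Only 'zasisal' matches the regular Tabela development of *yatisar.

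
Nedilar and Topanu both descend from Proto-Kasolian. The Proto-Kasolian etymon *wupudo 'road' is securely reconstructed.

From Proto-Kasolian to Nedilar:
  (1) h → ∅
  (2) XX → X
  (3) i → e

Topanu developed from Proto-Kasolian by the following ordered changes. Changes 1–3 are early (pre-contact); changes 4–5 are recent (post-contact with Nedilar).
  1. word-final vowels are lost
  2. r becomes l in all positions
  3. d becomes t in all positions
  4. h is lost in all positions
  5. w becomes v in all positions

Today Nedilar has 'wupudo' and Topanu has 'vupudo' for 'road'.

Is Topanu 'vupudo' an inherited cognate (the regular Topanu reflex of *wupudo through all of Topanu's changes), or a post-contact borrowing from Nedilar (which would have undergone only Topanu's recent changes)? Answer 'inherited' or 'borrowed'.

If inherited, *wupudo would pass through all of Topanu's changes:
Topanu: *wupudo > wupud > wuput > vuput  (by apocope, unconditioned shift, unconditioned shift)
If borrowed from Nedilar 'wupudo' after the early changes, it would undergo only the recent ones:
  rule 4 (h-loss): no change (wupudo)
  rule 5 (unconditioned shift): wupudo → vupudo
  ⇒ as a loan: vupudo
Topanu 'vupudo' matches the loan outcome 'vupudo', not the inherited 'vuput' — it skipped the early Topanu changes, so it was borrowed from Nedilar.

borrowed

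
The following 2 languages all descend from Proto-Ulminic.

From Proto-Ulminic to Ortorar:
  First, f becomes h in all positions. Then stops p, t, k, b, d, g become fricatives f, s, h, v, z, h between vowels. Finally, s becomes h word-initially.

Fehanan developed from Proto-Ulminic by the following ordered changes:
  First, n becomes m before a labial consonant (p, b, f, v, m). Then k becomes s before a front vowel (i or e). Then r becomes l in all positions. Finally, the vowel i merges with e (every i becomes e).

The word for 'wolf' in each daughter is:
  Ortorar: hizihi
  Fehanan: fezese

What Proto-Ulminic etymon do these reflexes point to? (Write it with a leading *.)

*fiziki

Position 1: Ortorar has h, Fehanan has f. Fehanan preserves f here (none of its changes turn any other segment into f), so the proto-segment is *f.
Position 6: Ortorar has i, Fehanan has e. Ortorar preserves i here (none of its changes turn any other segment into i), so the proto-segment is *i.
Continuing position by position gives *fiziki; check it forward:
Ortorar: start from *fiziki.
  rule 1 (unconditioned shift): fiziki → hiziki
  rule 2 (intervocalic lenition): hiziki → hizihi
  rule 3: no change — hizihi
  ⇒ Ortorar hizihi
Fehanan: *fiziki
  fiziki (rule 1 does not apply)
  fiziki → fizisi   [palatalisation]
  fizisi (rule 3 does not apply)
  fizisi → fezese   [vowel merger]
  giving Fehanan fezese.
*fiziki is the unique common source.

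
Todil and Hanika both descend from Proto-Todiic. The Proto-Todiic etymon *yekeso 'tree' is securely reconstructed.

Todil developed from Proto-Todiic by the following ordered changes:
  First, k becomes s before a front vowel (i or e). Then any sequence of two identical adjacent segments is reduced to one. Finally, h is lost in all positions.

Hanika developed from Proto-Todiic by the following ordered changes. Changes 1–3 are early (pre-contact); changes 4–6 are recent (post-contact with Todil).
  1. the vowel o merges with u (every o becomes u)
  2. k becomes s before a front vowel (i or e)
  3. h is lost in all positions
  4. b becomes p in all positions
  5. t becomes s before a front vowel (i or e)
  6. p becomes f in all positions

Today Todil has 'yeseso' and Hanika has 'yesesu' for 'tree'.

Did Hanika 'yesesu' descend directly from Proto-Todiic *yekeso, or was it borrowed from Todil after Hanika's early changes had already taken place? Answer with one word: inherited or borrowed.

If inherited, *yekeso would pass through all of Hanika's changes:
Hanika: *yekeso > yekesu > yesesu  (by vowel merger, palatalisation)
If borrowed from Todil 'yeseso' after the early changes, it would undergo only the recent ones:
  rule 4 (unconditioned shift): no change (yeseso)
  rule 5 (palatalisation): no change (yeseso)
  rule 6 (unconditioned shift): no change (yeseso)
  ⇒ as a loan: yeseso
Hanika 'yesesu' matches the inherited outcome exactly, so it is an inherited cognate, not a loan.

inherited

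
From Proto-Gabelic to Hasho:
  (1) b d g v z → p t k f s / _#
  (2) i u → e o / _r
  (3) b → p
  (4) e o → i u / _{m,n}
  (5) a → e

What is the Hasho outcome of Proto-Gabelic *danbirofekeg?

Hasho: *danbirofekeg
  danbirofekeg → danbirofekek   [final devoicing]
  danbirofekek → danberofekek   [pre-rhotic lowering]
  danberofekek → danperofekek   [unconditioned shift]
  danperofekek (rule 4 does not apply)
  danperofekek → denperofekek   [vowel merger]
  giving Hasho denperofekek.

denperofekek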